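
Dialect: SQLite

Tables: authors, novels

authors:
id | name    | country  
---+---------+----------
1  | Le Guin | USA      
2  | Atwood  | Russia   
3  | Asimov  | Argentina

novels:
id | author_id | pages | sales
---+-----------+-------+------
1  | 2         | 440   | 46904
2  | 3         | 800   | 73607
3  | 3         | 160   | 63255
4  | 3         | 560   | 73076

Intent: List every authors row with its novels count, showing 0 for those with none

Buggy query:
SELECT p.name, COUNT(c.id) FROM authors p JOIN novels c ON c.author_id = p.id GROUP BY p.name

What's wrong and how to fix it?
Bug: INNER JOIN drops authors rows that have no matching novels rows

Fix: Switch to LEFT JOIN to retain unmatched parent rows

Corrected query:
SELECT p.name, COUNT(c.id) FROM authors p LEFT JOIN novels c ON c.author_id = p.id GROUP BY p.name

Result:
name    | COUNT(c.id)
--------+------------
Asimov  | 3          
Atwood  | 1          
Le Guin | 0          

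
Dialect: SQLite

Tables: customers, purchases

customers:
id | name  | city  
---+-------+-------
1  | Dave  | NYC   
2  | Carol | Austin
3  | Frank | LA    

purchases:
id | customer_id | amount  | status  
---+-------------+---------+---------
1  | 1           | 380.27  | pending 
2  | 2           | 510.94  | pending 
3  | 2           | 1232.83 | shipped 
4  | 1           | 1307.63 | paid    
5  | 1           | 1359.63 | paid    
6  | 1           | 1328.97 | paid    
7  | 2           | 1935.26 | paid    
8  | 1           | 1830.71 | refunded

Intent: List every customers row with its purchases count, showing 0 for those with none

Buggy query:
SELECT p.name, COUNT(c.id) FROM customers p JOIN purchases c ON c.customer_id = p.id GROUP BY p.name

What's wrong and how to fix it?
Bug: An inner join excludes parents with zero children

Fix: Use LEFT JOIN so parents without children still appear (COUNT(c.id) gives 0)

Corrected query:
SELECT p.name, COUNT(c.id) FROM customers p LEFT JOIN purchases c ON c.customer_id = p.id GROUP BY p.name

Result:
name  | COUNT(c.id)
------+------------
Carol | 3          
Dave  | 5          
Frank | 0          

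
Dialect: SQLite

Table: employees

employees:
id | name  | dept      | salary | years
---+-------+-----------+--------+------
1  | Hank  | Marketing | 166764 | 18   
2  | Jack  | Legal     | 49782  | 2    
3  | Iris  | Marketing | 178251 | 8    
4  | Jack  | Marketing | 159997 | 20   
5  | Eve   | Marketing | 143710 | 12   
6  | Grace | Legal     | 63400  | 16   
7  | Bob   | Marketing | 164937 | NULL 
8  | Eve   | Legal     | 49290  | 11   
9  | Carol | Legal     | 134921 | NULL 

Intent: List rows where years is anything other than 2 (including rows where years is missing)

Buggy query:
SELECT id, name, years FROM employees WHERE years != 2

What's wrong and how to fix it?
Bug: 'years != 2' is unknown when years is NULL, so NULL rows are silently excluded

Fix: Add an explicit OR years IS NULL to include the missing-value rows

Corrected query:
SELECT id, name, years FROM employees WHERE years != 2 OR years IS NULL

Result:
id | name  | years
---+-------+------
1  | Hank  | 18   
3  | Iris  | 8    
4  | Jack  | 20   
5  | Eve   | 12   
6  | Grace | 16   
7  | Bob   | NULL 
8  | Eve   | 11   
9  | Carol | NULL 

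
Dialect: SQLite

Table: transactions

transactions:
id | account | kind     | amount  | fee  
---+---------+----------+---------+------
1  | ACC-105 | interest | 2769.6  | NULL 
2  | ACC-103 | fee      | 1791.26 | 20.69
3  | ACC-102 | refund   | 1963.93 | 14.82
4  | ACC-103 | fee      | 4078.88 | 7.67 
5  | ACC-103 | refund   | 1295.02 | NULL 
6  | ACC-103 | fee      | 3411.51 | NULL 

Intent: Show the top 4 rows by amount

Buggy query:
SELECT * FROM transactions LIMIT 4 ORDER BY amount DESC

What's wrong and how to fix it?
Bug: LIMIT must come after ORDER BY

Fix: Swap the clauses: ORDER BY first, then LIMIT

Corrected query:
SELECT * FROM transactions ORDER BY amount DESC LIMIT 4

Result:
id | account | kind     | amount  | fee  
---+---------+----------+---------+------
4  | ACC-103 | fee      | 4078.88 | 7.67 
6  | ACC-103 | fee      | 3411.51 | NULL 
1  | ACC-105 | interest | 2769.6  | NULL 
3  | ACC-102 | refund   | 1963.93 | 14.82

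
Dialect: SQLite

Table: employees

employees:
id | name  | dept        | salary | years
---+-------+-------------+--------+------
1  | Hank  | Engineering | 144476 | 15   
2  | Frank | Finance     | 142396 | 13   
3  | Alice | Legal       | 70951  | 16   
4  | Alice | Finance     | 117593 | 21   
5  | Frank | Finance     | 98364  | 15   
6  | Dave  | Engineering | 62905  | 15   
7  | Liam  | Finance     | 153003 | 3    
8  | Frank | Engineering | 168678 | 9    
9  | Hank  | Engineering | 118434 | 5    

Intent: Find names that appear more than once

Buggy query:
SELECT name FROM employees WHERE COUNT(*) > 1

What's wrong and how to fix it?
Bug: COUNT(*) is an aggregate and cannot be used in WHERE

Fix: Group first, then use HAVING for the count condition

Corrected query:
SELECT name FROM employees GROUP BY name HAVING COUNT(*) > 1

Result:
name 
-----
Alice
Frank
Hank 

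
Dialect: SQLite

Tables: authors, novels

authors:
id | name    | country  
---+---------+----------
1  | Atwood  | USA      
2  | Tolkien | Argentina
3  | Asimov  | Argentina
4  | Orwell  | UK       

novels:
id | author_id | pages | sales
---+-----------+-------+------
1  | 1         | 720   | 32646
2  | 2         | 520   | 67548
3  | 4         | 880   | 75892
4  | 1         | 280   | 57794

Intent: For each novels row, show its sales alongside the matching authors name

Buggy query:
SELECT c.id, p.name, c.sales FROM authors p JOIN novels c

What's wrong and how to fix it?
Bug: JOIN with no ON clause produces a cartesian product; every novels row pairs with every authors row

Fix: Add ON c.author_id = p.id to the JOIN

Corrected query:
SELECT c.id, p.name, c.sales FROM authors p JOIN novels c ON c.author_id = p.id

Result:
id | name    | sales
---+---------+------
1  | Atwood  | 32646
2  | Tolkien | 67548
3  | Orwell  | 75892
4  | Atwood  | 57794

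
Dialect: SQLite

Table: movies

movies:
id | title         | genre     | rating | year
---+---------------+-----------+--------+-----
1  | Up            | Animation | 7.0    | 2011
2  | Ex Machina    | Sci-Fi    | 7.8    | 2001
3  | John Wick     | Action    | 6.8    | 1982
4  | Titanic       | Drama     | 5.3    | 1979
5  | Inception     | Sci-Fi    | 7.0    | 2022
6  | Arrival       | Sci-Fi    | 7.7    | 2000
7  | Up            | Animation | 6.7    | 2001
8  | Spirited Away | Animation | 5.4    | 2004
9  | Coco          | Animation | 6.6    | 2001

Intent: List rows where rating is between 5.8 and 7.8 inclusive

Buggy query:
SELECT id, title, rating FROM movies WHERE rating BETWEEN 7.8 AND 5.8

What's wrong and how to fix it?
Bug: BETWEEN expects the lower bound first; with 7.8 AND 5.8 the range is empty

Fix: Swap the bounds so the smaller value comes first

Corrected query:
SELECT id, title, rating FROM movies WHERE rating BETWEEN 5.8 AND 7.8

Result:
id | title      | rating
---+------------+-------
1  | Up         | 7     
2  | Ex Machina | 7.8   
3  | John Wick  | 6.8   
5  | Inception  | 7     
6  | Arrival    | 7.7   
7  | Up         | 6.7   
9  | Coco       | 6.6   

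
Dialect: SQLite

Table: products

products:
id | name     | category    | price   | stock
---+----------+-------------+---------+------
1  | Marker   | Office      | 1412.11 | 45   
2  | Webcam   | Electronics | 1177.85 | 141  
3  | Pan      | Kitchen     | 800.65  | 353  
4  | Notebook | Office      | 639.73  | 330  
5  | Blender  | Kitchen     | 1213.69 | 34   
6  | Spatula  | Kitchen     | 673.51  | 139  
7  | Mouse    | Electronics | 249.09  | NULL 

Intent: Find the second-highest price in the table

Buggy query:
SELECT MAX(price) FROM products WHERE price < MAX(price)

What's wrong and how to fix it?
Bug: The inner MAX is an aggregate inside WHERE, which is not allowed

Fix: Put the inner MAX in a scalar subquery

Corrected query:
SELECT MAX(price) FROM products WHERE price < (SELECT MAX(price) FROM products)

Result:
MAX(price)
----------
1213.69   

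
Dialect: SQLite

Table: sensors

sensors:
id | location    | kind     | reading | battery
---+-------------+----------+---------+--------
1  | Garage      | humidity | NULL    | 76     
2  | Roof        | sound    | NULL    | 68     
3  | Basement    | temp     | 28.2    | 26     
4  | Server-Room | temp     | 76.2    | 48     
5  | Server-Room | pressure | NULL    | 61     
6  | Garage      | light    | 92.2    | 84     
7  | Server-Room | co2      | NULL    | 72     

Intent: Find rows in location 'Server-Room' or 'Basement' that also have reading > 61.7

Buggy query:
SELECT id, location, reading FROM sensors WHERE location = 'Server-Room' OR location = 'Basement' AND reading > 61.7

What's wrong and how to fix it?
Bug: AND binds tighter than OR, so this parses as location = 'Server-Room' OR (location = 'Basement' AND reading > 61.7)

Fix: Group the OR with parentheses (or use IN), then AND the threshold

Corrected query:
SELECT id, location, reading FROM sensors WHERE (location = 'Server-Room' OR location = 'Basement') AND reading > 61.7

Result:
id | location    | reading
---+-------------+--------
4  | Server-Room | 76.2   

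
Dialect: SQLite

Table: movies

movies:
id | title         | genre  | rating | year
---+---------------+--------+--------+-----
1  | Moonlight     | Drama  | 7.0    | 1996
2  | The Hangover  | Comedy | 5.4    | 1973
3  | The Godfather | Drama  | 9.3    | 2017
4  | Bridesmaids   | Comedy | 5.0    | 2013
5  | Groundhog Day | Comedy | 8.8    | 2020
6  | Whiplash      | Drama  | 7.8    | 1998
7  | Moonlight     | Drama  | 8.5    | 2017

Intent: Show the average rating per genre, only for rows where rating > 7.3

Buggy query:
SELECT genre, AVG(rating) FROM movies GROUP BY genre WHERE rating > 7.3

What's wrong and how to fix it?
Bug: Row-level WHERE must come before GROUP BY in the clause order

Fix: Move the WHERE clause before GROUP BY

Corrected query:
SELECT genre, AVG(rating) FROM movies WHERE rating > 7.3 GROUP BY genre

Result:
genre  | AVG(rating)
-------+------------
Comedy | 8.8        
Drama  | 8.533333   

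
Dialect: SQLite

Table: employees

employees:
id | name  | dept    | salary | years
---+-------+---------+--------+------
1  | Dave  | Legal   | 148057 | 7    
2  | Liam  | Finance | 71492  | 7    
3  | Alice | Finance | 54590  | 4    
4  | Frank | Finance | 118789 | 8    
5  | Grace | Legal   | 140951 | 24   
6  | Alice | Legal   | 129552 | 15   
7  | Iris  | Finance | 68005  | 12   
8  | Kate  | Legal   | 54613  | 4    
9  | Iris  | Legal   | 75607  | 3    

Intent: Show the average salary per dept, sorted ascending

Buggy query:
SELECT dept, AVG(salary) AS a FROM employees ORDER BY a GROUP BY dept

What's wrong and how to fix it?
Bug: ORDER BY appears before GROUP BY; SQL clause order requires GROUP BY first

Fix: Move ORDER BY to the end, after GROUP BY

Corrected query:
SELECT dept, AVG(salary) AS a FROM employees GROUP BY dept ORDER BY a

Result:
dept    | a     
--------+-------
Finance | 78219 
Legal   | 109756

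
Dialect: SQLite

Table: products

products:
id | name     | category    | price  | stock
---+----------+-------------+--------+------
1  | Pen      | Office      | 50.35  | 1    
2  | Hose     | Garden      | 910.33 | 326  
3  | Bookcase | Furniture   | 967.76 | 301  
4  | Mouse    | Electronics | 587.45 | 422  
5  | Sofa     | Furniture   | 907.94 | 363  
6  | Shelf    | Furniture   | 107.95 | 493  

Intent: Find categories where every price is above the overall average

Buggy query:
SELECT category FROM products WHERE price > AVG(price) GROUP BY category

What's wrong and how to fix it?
Bug: AVG() is an aggregate; it can't sit directly in WHERE

Fix: Use a subquery for AVG and a HAVING MIN(...) filter so the condition holds for every row in the group

Corrected query:
SELECT category FROM products GROUP BY category HAVING MIN(price) > (SELECT AVG(price) FROM products)

Result:
category
--------
Garden  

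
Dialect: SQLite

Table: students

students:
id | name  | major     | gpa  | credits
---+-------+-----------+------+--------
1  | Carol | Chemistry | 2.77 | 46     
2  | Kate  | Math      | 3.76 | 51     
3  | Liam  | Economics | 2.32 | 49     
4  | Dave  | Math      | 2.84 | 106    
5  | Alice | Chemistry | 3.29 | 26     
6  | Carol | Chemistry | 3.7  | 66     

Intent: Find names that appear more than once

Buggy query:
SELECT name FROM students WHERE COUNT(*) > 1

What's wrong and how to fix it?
Bug: COUNT(*) is an aggregate and cannot be used in WHERE

Fix: GROUP BY name, then filter groups with HAVING COUNT(*) > 1

Corrected query:
SELECT name FROM students GROUP BY name HAVING COUNT(*) > 1

Result:
name 
-----
Carol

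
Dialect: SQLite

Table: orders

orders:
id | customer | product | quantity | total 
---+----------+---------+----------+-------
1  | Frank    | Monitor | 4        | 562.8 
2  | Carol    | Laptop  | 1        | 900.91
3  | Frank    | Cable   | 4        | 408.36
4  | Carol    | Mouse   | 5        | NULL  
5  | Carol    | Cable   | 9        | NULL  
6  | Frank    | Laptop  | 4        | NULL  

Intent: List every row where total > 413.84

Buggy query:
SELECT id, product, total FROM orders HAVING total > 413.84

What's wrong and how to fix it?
Bug: HAVING filters the output of aggregation, but this query has no GROUP BY and no aggregate functions, so SQLite rejects it (HAVING clause on a non-aggregate query); the condition here is per row

Fix: Use WHERE for row-level filtering

Corrected query:
SELECT id, product, total FROM orders WHERE total > 413.84

Result:
id | product | total 
---+---------+-------
1  | Monitor | 562.8 
2  | Laptop  | 900.91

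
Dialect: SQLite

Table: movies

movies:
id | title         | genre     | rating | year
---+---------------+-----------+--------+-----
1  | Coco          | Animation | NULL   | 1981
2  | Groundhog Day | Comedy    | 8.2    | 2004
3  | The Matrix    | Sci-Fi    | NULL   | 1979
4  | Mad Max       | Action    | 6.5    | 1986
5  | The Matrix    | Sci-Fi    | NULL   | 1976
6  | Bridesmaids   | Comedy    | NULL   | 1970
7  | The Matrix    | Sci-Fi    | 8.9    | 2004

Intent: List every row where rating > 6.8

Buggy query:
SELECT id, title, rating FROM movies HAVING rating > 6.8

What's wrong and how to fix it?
Bug: This is a non-aggregate query (no GROUP BY, no aggregates), so in SQLite the HAVING clause is invalid here; a row-level condition belongs in WHERE

Fix: Use WHERE for row-level filtering

Corrected query:
SELECT id, title, rating FROM movies WHERE rating > 6.8

Result:
id | title         | rating
---+---------------+-------
2  | Groundhog Day | 8.2   
7  | The Matrix    | 8.9   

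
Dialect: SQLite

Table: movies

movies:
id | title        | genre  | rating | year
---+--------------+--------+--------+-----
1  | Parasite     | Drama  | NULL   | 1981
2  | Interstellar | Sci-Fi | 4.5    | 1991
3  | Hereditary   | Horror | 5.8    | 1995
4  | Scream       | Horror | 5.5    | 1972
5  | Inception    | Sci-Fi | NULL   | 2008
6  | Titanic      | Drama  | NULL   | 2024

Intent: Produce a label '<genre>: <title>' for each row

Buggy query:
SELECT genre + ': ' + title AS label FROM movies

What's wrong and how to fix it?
Bug: '+' is numeric addition; on text columns SQLite converts them to 0 instead of concatenating

Fix: Use the || operator for string concatenation

Corrected query:
SELECT genre || ': ' || title AS label FROM movies

Result:
label               
--------------------
Drama: Parasite     
Sci-Fi: Interstellar
Horror: Hereditary  
Horror: Scream      
Sci-Fi: Inception   
Drama: Titanic      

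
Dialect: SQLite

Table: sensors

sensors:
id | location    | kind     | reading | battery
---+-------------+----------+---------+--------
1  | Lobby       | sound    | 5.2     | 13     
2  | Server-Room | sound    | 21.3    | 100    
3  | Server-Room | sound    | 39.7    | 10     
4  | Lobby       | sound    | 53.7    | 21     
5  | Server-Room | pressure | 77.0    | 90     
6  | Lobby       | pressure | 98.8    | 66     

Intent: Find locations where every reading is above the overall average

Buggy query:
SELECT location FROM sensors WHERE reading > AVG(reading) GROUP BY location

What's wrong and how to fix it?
Bug: WHERE evaluates per row before aggregation, so AVG() is unavailable

Fix: Use a subquery for AVG and a HAVING MIN(...) filter so the condition holds for every row in the group

Corrected query:
SELECT location FROM sensors GROUP BY location HAVING MIN(reading) > (SELECT AVG(reading) FROM sensors)

Result:
(no rows)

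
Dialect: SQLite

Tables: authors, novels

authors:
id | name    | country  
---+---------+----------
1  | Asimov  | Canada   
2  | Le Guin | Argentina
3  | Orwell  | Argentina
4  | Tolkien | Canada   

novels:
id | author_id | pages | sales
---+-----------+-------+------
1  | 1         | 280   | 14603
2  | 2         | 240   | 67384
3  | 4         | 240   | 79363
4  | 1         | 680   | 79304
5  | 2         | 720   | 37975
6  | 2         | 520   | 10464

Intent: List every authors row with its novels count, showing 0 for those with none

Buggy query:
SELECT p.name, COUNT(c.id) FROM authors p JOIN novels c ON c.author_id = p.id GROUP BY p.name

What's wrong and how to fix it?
Bug: An inner join excludes parents with zero children

Fix: Switch to LEFT JOIN to retain unmatched parent rows

Corrected query:
SELECT p.name, COUNT(c.id) FROM authors p LEFT JOIN novels c ON c.author_id = p.id GROUP BY p.name

Result:
name    | COUNT(c.id)
--------+------------
Asimov  | 2          
Le Guin | 3          
Orwell  | 0          
Tolkien | 1          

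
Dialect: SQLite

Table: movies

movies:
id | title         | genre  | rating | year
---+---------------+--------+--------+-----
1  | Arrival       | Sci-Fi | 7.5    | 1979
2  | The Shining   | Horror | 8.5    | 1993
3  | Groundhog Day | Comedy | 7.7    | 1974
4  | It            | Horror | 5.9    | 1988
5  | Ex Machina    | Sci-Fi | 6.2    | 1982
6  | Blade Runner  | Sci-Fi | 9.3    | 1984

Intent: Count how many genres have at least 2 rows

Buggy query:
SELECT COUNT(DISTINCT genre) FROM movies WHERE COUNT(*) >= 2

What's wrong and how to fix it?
Bug: WHERE filters individual rows, not groups, so a group-level COUNT is invalid there

Fix: Use a subquery that GROUPs and filters with HAVING, then count its rows

Corrected query:
SELECT COUNT(*) FROM (SELECT genre FROM movies GROUP BY genre HAVING COUNT(*) >= 2)

Result:
COUNT(*)
--------
2       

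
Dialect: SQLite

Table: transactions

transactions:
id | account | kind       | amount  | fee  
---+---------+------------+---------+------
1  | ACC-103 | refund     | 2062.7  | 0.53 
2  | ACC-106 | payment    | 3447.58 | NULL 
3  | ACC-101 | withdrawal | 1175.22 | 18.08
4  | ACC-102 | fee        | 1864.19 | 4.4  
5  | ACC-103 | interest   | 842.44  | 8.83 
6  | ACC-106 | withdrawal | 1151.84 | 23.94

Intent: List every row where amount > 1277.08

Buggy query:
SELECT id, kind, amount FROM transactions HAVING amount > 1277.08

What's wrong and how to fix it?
Bug: HAVING filters the output of aggregation, but this query has no GROUP BY and no aggregate functions, so SQLite rejects it (HAVING clause on a non-aggregate query); the condition here is per row

Fix: Replace HAVING with WHERE since the condition applies to individual rows

Corrected query:
SELECT id, kind, amount FROM transactions WHERE amount > 1277.08

Result:
id | kind    | amount 
---+---------+--------
1  | refund  | 2062.7 
2  | payment | 3447.58
4  | fee     | 1864.19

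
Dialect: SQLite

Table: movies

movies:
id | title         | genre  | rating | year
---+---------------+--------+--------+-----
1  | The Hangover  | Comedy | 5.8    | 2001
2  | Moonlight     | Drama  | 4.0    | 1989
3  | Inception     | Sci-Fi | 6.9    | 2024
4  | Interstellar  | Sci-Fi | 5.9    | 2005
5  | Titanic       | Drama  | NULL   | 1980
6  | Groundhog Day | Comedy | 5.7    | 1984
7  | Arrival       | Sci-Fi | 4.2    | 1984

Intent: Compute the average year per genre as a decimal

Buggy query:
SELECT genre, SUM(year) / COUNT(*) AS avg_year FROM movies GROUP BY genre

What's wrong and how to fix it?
Bug: SUM(year) and COUNT(*) are both integers; the division truncates the fractional part

Fix: Multiply by 1.0 (or CAST to REAL) to force floating-point division

Corrected query:
SELECT genre, SUM(year) * 1.0 / COUNT(*) AS avg_year FROM movies GROUP BY genre

Result:
genre  | avg_year   
-------+------------
Comedy | 1992.5     
Drama  | 1984.5     
Sci-Fi | 2004.333333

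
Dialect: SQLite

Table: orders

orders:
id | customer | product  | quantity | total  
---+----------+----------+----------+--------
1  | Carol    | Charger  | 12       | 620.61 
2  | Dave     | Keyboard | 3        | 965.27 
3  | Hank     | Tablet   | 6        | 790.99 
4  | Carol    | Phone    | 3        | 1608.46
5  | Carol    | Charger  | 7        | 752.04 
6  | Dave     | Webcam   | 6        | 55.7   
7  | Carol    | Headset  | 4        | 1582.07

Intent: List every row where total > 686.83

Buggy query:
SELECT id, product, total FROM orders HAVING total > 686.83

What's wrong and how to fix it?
Bug: HAVING filters the output of aggregation, but this query has no GROUP BY and no aggregate functions, so SQLite rejects it (HAVING clause on a non-aggregate query); the condition here is per row

Fix: Replace HAVING with WHERE since the condition applies to individual rows

Corrected query:
SELECT id, product, total FROM orders WHERE total > 686.83

Result:
id | product  | total  
---+----------+--------
2  | Keyboard | 965.27 
3  | Tablet   | 790.99 
4  | Phone    | 1608.46
5  | Charger  | 752.04 
7  | Headset  | 1582.07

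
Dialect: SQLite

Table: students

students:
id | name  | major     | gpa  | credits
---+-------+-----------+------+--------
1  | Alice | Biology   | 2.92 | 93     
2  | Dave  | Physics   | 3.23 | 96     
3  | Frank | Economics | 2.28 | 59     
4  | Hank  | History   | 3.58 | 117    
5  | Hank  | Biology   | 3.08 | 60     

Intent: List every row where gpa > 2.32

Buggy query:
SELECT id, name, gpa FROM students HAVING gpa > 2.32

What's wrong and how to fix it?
Bug: This is a non-aggregate query (no GROUP BY, no aggregates), so in SQLite the HAVING clause is invalid here; a row-level condition belongs in WHERE

Fix: Replace HAVING with WHERE since the condition applies to individual rows

Corrected query:
SELECT id, name, gpa FROM students WHERE gpa > 2.32

Result:
id | name  | gpa 
---+-------+-----
1  | Alice | 2.92
2  | Dave  | 3.23
4  | Hank  | 3.58
5  | Hank  | 3.08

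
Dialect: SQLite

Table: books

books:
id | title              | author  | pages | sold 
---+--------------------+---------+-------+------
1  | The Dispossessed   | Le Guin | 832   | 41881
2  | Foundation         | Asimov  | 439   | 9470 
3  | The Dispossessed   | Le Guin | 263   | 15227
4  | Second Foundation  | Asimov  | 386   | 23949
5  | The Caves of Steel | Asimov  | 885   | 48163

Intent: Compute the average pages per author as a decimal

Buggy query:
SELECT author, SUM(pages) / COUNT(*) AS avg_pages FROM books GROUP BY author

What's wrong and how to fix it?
Bug: Both operands are integers, so '/' performs integer division and truncates

Fix: Multiply by 1.0 (or CAST to REAL) to force floating-point division

Corrected query:
SELECT author, SUM(pages) * 1.0 / COUNT(*) AS avg_pages FROM books GROUP BY author

Result:
author  | avg_pages
--------+----------
Asimov  | 570      
Le Guin | 547.5    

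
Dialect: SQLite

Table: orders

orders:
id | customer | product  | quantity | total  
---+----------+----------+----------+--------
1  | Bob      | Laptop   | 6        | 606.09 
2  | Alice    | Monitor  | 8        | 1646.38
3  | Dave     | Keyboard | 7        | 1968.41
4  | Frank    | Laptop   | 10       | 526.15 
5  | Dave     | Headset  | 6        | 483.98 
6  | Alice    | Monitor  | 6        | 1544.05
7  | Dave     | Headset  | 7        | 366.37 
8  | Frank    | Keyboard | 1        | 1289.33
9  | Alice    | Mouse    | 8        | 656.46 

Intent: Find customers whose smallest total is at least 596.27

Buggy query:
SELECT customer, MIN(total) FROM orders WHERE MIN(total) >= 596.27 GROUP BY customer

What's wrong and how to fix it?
Bug: Aggregates like MIN are computed per group after WHERE runs

Fix: Replace WHERE with HAVING after the GROUP BY

Corrected query:
SELECT customer, MIN(total) FROM orders GROUP BY customer HAVING MIN(total) >= 596.27

Result:
customer | MIN(total)
---------+-----------
Alice    | 656.46    
Bob      | 606.09    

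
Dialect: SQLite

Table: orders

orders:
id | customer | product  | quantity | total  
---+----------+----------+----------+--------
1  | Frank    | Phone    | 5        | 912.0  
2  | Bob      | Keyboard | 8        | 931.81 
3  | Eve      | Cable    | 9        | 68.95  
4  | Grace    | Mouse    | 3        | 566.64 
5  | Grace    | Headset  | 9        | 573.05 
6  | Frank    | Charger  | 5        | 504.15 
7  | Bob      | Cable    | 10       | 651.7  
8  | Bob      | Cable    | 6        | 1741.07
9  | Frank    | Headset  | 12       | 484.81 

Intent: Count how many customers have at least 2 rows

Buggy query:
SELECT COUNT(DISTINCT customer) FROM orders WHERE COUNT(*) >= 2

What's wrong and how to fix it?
Bug: COUNT(*) cannot appear in WHERE; the per-group count doesn't exist yet

Fix: Group first with HAVING COUNT(*) >= 2, then COUNT the resulting groups

Corrected query:
SELECT COUNT(*) FROM (SELECT customer FROM orders GROUP BY customer HAVING COUNT(*) >= 2)

Result:
COUNT(*)
--------
3       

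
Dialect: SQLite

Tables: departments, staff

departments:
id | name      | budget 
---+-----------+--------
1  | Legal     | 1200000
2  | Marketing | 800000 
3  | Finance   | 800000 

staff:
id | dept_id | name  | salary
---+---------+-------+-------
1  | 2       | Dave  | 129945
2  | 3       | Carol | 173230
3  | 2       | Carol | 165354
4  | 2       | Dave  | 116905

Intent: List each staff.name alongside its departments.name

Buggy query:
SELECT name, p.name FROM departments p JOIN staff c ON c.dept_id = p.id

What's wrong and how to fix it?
Bug: Both tables have a 'name' column; the unqualified reference is ambiguous

Fix: Prefix ambiguous columns with the table alias

Corrected query:
SELECT c.name, p.name FROM departments p JOIN staff c ON c.dept_id = p.id

Result:
name  | name     
------+----------
Dave  | Marketing
Carol | Finance  
Carol | Marketing
Dave  | Marketing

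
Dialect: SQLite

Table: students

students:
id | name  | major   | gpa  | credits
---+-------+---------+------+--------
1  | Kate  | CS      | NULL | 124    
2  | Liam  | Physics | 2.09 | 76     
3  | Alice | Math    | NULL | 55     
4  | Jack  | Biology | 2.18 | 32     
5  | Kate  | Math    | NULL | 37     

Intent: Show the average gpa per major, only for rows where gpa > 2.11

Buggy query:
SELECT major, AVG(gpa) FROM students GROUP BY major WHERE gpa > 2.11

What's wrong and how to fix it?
Bug: WHERE cannot follow GROUP BY

Fix: Place WHERE between FROM and GROUP BY

Corrected query:
SELECT major, AVG(gpa) FROM students WHERE gpa > 2.11 GROUP BY major

Result:
major   | AVG(gpa)
--------+---------
Biology | 2.18    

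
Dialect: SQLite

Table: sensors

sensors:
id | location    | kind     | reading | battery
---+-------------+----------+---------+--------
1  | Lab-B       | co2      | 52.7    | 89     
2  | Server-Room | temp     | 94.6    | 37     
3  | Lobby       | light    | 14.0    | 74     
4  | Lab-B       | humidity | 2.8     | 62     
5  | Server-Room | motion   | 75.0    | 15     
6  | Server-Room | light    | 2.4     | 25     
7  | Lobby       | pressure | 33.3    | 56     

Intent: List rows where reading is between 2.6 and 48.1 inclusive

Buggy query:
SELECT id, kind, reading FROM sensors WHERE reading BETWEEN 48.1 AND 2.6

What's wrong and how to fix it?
Bug: The bounds are reversed; BETWEEN a AND b requires a <= b to match anything

Fix: Write BETWEEN 2.6 AND 48.1

Corrected query:
SELECT id, kind, reading FROM sensors WHERE reading BETWEEN 2.6 AND 48.1

Result:
id | kind     | reading
---+----------+--------
3  | light    | 14     
4  | humidity | 2.8    
7  | pressure | 33.3   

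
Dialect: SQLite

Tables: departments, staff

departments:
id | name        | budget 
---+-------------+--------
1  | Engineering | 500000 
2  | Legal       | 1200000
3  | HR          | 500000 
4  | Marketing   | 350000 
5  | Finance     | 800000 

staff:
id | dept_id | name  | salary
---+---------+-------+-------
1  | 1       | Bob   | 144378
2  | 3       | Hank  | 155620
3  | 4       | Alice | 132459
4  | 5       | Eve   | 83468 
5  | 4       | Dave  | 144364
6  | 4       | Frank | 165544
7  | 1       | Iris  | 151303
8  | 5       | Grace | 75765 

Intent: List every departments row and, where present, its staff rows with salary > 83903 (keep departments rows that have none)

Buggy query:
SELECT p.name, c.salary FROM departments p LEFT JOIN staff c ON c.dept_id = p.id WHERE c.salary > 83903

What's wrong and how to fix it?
Bug: A WHERE condition on the right-hand table after LEFT JOIN drops unmatched parents

Fix: Put 'c.salary > 83903' in the JOIN's ON clause instead of WHERE

Corrected query:
SELECT p.name, c.salary FROM departments p LEFT JOIN staff c ON c.dept_id = p.id AND c.salary > 83903

Result:
name        | salary
------------+-------
Engineering | 144378
Engineering | 151303
Legal       | NULL  
HR          | 155620
Marketing   | 132459
Marketing   | 144364
Marketing   | 165544
Finance     | NULL  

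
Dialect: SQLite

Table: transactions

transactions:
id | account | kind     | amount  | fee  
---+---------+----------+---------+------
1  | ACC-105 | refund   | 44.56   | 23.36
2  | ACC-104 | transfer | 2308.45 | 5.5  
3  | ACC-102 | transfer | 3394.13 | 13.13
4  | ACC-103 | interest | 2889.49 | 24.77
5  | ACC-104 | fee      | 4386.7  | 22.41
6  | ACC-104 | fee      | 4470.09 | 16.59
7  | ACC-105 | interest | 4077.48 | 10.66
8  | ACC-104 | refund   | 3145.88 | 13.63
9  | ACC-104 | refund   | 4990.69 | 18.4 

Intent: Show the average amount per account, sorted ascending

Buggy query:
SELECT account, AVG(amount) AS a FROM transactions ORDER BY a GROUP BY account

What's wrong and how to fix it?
Bug: ORDER BY appears before GROUP BY; SQL clause order requires GROUP BY first

Fix: Move ORDER BY to the end, after GROUP BY

Corrected query:
SELECT account, AVG(amount) AS a FROM transactions GROUP BY account ORDER BY a

Result:
account | a       
--------+---------
ACC-105 | 2061.02 
ACC-103 | 2889.49 
ACC-102 | 3394.13 
ACC-104 | 3860.362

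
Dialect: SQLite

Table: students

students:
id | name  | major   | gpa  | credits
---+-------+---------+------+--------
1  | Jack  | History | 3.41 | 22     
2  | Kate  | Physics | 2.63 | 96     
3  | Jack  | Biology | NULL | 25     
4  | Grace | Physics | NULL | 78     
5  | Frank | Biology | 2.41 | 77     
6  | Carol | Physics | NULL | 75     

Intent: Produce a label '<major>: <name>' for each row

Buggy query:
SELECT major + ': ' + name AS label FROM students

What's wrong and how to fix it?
Bug: '+' is numeric addition; on text columns SQLite converts them to 0 instead of concatenating

Fix: Replace + with || to concatenate text

Corrected query:
SELECT major || ': ' || name AS label FROM students

Result:
label         
--------------
History: Jack 
Physics: Kate 
Biology: Jack 
Physics: Grace
Biology: Frank
Physics: Carol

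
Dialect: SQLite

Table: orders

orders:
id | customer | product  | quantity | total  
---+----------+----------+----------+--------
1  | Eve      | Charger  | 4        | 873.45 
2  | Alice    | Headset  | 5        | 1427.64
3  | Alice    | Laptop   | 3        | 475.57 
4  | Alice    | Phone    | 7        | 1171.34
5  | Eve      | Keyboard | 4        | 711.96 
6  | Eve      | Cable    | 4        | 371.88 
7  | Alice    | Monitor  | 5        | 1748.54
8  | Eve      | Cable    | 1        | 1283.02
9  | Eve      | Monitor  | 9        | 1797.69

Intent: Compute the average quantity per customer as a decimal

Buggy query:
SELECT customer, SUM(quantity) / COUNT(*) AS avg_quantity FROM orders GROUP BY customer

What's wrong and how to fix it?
Bug: Both operands are integers, so '/' performs integer division and truncates

Fix: Cast one side to REAL so the division keeps the fractional part

Corrected query:
SELECT customer, SUM(quantity) * 1.0 / COUNT(*) AS avg_quantity FROM orders GROUP BY customer

Result:
customer | avg_quantity
---------+-------------
Alice    | 5           
Eve      | 4.4         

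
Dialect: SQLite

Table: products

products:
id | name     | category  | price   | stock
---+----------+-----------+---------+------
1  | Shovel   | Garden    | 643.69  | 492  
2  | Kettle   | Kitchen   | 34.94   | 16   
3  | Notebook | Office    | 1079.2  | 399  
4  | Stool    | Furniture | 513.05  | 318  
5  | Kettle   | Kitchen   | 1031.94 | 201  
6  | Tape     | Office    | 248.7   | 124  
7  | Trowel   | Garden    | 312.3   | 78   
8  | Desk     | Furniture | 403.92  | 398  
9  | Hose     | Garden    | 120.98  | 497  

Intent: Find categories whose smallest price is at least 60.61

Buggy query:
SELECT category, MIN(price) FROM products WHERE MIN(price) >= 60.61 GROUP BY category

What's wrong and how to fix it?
Bug: Aggregates like MIN are computed per group after WHERE runs

Fix: Use HAVING for the per-group MIN condition

Corrected query:
SELECT category, MIN(price) FROM products GROUP BY category HAVING MIN(price) >= 60.61

Result:
category  | MIN(price)
----------+-----------
Furniture | 403.92    
Garden    | 120.98    
Office    | 248.7     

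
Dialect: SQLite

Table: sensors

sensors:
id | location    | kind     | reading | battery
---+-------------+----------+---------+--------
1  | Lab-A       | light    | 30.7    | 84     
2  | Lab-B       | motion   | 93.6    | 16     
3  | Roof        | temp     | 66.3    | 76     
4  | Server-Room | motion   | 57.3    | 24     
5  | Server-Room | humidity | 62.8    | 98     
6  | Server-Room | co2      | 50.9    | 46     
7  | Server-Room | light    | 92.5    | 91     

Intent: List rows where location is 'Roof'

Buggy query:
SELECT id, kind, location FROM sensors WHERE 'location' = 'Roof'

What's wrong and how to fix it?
Bug: Single quotes denote string literals in SQL; the column name is being compared as a constant string

Fix: Remove the quotes around the column name (or use double quotes for an identifier)

Corrected query:
SELECT id, kind, location FROM sensors WHERE location = 'Roof'

Result:
id | kind | location
---+------+---------
3  | temp | Roof    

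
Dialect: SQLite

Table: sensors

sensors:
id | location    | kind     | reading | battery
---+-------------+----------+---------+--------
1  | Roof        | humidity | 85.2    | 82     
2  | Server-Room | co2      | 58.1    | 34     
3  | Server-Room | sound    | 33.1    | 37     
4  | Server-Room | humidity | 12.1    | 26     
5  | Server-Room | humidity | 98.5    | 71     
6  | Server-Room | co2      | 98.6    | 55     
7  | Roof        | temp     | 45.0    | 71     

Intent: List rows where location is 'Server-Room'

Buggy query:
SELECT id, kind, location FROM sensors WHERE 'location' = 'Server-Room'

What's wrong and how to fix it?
Bug: Single quotes denote string literals in SQL; the column name is being compared as a constant string

Fix: Reference the column as location without single quotes

Corrected query:
SELECT id, kind, location FROM sensors WHERE location = 'Server-Room'

Result:
id | kind     | location   
---+----------+------------
2  | co2      | Server-Room
3  | sound    | Server-Room
4  | humidity | Server-Room
5  | humidity | Server-Room
6  | co2      | Server-Room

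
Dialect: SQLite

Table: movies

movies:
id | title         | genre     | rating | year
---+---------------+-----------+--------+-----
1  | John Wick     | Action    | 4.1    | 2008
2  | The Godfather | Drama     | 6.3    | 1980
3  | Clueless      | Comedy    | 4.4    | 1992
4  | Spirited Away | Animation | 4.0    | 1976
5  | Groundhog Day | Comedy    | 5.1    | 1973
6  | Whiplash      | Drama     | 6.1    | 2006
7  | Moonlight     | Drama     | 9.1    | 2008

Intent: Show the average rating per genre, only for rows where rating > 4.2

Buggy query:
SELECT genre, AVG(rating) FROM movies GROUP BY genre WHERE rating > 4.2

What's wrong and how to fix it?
Bug: WHERE cannot follow GROUP BY

Fix: Move the WHERE clause before GROUP BY

Corrected query:
SELECT genre, AVG(rating) FROM movies WHERE rating > 4.2 GROUP BY genre

Result:
genre  | AVG(rating)
-------+------------
Comedy | 4.75       
Drama  | 7.166667   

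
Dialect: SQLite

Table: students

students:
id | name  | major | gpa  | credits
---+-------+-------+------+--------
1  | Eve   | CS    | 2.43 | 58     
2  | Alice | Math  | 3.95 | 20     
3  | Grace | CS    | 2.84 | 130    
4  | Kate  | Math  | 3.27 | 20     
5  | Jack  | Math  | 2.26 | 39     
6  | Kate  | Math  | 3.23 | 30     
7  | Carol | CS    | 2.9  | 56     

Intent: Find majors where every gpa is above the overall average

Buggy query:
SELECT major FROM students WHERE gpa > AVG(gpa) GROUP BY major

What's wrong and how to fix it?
Bug: WHERE evaluates per row before aggregation, so AVG() is unavailable

Fix: Use a subquery for AVG and a HAVING MIN(...) filter so the condition holds for every row in the group

Corrected query:
SELECT major FROM students GROUP BY major HAVING MIN(gpa) > (SELECT AVG(gpa) FROM students)

Result:
(no rows)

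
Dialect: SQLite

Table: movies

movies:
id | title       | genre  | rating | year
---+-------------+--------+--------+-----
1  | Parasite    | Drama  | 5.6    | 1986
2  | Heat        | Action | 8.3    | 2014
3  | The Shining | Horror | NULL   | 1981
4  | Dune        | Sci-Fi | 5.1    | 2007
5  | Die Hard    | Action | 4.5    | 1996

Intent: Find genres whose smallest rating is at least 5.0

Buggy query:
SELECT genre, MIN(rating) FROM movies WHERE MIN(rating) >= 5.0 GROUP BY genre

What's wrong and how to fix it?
Bug: Aggregates like MIN are computed per group after WHERE runs

Fix: Use HAVING for the per-group MIN condition

Corrected query:
SELECT genre, MIN(rating) FROM movies GROUP BY genre HAVING MIN(rating) >= 5.0

Result:
genre  | MIN(rating)
-------+------------
Drama  | 5.6        
Sci-Fi | 5.1        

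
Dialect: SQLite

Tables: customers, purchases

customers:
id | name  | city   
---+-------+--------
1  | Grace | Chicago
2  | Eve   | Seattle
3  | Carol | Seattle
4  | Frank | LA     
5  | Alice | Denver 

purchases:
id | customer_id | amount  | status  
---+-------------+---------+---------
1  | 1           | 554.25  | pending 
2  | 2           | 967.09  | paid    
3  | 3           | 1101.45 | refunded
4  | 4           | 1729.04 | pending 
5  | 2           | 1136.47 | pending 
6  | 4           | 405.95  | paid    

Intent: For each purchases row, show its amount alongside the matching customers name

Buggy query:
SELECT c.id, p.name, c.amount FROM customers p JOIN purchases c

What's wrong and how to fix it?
Bug: JOIN with no ON clause produces a cartesian product; every purchases row pairs with every customers row

Fix: Specify the join condition linking the foreign key to the parent id

Corrected query:
SELECT c.id, p.name, c.amount FROM customers p JOIN purchases c ON c.customer_id = p.id

Result:
id | name  | amount 
---+-------+--------
1  | Grace | 554.25 
2  | Eve   | 967.09 
3  | Carol | 1101.45
4  | Frank | 1729.04
5  | Eve   | 1136.47
6  | Frank | 405.95 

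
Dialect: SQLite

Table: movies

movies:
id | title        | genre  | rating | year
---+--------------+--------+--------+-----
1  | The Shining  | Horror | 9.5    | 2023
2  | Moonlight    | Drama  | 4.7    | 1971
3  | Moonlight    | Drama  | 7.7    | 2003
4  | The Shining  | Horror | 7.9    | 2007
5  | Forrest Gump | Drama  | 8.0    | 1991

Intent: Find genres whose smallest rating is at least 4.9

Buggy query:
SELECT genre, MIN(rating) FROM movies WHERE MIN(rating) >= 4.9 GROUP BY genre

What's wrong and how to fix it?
Bug: Aggregates like MIN are computed per group after WHERE runs

Fix: Replace WHERE with HAVING after the GROUP BY

Corrected query:
SELECT genre, MIN(rating) FROM movies GROUP BY genre HAVING MIN(rating) >= 4.9

Result:
genre  | MIN(rating)
-------+------------
Horror | 7.9        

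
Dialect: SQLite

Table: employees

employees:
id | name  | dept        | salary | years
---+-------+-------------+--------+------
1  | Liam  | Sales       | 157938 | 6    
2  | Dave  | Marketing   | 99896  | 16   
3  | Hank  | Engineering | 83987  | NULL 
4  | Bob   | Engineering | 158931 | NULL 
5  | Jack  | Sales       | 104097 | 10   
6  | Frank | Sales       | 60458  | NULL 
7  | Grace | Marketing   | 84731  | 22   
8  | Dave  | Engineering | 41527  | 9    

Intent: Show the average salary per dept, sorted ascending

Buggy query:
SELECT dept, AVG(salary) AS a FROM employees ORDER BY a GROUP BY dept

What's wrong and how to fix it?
Bug: ORDER BY appears before GROUP BY; SQL clause order requires GROUP BY first

Fix: Move ORDER BY to the end, after GROUP BY

Corrected query:
SELECT dept, AVG(salary) AS a FROM employees GROUP BY dept ORDER BY a

Result:
dept        | a            
------------+--------------
Marketing   | 92313.5      
Engineering | 94815        
Sales       | 107497.666667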